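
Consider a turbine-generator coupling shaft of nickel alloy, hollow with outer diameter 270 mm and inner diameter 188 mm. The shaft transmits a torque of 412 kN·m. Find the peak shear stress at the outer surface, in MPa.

J = π(d_o⁴ − d_i⁴)/32 = π(0.270⁴ − 0.188⁴)/32 = 3.991×10^-4 m⁴.
τ_max = T·r/J = 412000 × 0.135 / 3.991×10^-4 = 1.394×10^8 Pa.

139 MPa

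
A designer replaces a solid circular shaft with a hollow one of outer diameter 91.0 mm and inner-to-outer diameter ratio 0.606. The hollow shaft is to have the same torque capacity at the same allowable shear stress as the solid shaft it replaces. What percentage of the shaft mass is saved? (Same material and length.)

Equal τ_max and T ⇒ the solid shaft needs d_s³ = d_o³(1−k⁴), so d_s = 91.0·(1−0.606⁴)^(1/3) = 86.71 mm.
Area ratio A_h/A_s = d_o²(1−k²)/d_s² = (1−k²)/(1−k⁴)^(2/3) = 0.6969.
Mass saving = 1 − 0.6969 = 30.3 %.

30.3 %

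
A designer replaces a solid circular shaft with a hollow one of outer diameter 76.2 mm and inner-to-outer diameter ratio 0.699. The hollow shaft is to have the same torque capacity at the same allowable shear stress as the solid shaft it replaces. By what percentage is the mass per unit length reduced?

38.7 %

Equal τ_max and T ⇒ the solid shaft needs d_s³ = d_o³(1−k⁴), so d_s = 76.2·(1−0.699⁴)^(1/3) = 69.58 mm.
Area ratio A_h/A_s = d_o²(1−k²)/d_s² = (1−k²)/(1−k⁴)^(2/3) = 0.6134.
Mass saving = 1 − 0.6134 = 38.7 %.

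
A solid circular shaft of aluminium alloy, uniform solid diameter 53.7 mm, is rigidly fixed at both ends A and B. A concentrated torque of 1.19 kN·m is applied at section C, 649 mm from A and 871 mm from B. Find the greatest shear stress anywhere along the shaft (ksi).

3.25 ksi

With uniform GJ and both ends fixed, compatibility θ_AC = θ_CB gives T_A·a = T_B·b, together with T_A + T_B = T₀.
T_A = T₀·b/(a+b) = 1190·871/1520 = 681.9 N·m; T_B = 508.1 N·m.
τ in each portion: τ_AC = 2.24×10^7 Pa, τ_CB = 1.67×10^7 Pa; maximum is in AC.
τ_max = T_AC·r/J = 681.9·0.0269/8.16×10^-7 = 2.243×10^7 Pa.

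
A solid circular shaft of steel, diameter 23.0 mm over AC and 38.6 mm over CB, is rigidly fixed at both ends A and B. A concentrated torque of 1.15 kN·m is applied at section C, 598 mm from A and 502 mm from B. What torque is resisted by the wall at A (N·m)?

110 N·m

Compatibility: T_A·a/J_AC = T_B·b/J_CB with T_A + T_B = T₀.
J_AC = 2.75×10^-8 m⁴, J_CB = 2.18×10^-7 m⁴, so T_A = T₀·(J_AC/a)/((J_AC/a)+(J_CB/b)) = 110.0 N·m, T_B = 1040 N·m.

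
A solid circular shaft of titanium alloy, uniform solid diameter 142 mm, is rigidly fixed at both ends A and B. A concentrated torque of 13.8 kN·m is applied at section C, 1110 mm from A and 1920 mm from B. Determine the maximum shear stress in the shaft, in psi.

2260 psi

With uniform GJ and both ends fixed, compatibility θ_AC = θ_CB gives T_A·a = T_B·b, together with T_A + T_B = T₀.
T_A = T₀·b/(a+b) = 13800·1920/3030 = 8745 N·m; T_B = 5055 N·m.
τ in each portion: τ_AC = 1.56×10^7 Pa, τ_CB = 8.99×10^6 Pa; maximum is in AC.
τ_max = T_AC·r/J = 8745·0.0710/3.99×10^-5 = 1.555×10^7 Pa.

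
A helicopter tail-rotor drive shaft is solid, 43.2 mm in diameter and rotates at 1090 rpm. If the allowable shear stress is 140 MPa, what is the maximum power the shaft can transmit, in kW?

J = πd⁴/32 = π(0.0432)⁴/32 = 3.419×10^-7 m⁴.
T_max = τ_allow·J/r = 1.40×10^8 × 3.419×10^-7 / 0.0216 = 2216 N·m.
ω = 2π·1090/60 = 114.1 rad/s, so P_max = T_max·ω = 2.530×10^5 W.

253 kW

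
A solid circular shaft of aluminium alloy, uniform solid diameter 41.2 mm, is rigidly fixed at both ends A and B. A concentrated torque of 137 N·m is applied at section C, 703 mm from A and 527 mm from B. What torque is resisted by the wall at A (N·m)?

With uniform GJ and both ends fixed, compatibility θ_AC = θ_CB gives T_A·a = T_B·b, together with T_A + T_B = T₀.
T_A = T₀·b/(a+b) = 137.0·527/1230 = 58.70 N·m; T_B = 78.30 N·m.

58.7 N·m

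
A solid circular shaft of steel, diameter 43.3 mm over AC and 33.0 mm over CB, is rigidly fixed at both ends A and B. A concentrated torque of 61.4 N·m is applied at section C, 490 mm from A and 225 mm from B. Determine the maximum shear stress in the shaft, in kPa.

3690 kPa

Compatibility: T_A·a/J_AC = T_B·b/J_CB with T_A + T_B = T₀.
J_AC = 3.45×10^-7 m⁴, J_CB = 1.16×10^-7 m⁴, so T_A = T₀·(J_AC/a)/((J_AC/a)+(J_CB/b)) = 35.39 N·m, T_B = 26.01 N·m.
τ in each portion: τ_AC = 2.22×10^6 Pa, τ_CB = 3.69×10^6 Pa; maximum is in CB.
τ_max = T_CB·r/J = 26.01·0.0165/1.16×10^-7 = 3.685×10^6 Pa.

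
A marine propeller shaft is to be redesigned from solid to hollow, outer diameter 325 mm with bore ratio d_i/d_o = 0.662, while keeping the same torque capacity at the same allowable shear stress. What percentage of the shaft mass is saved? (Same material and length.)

35.2 %

Equal τ_max and T ⇒ the solid shaft needs d_s³ = d_o³(1−k⁴), so d_s = 325·(1−0.662⁴)^(1/3) = 302.7 mm.
Area ratio A_h/A_s = d_o²(1−k²)/d_s² = (1−k²)/(1−k⁴)^(2/3) = 0.6476.
Mass saving = 1 − 0.6476 = 35.2 %.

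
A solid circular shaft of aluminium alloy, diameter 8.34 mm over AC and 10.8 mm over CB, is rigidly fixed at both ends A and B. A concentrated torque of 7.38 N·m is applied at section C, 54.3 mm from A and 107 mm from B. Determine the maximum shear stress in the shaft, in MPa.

26.7 MPa

Compatibility: T_A·a/J_AC = T_B·b/J_CB with T_A + T_B = T₀.
J_AC = 4.75×10^-10 m⁴, J_CB = 1.34×10^-9 m⁴, so T_A = T₀·(J_AC/a)/((J_AC/a)+(J_CB/b)) = 3.041 N·m, T_B = 4.339 N·m.
τ in each portion: τ_AC = 2.67×10^7 Pa, τ_CB = 1.75×10^7 Pa; maximum is in AC.
τ_max = T_AC·r/J = 3.041·0.00417/4.75×10^-10 = 2.670×10^7 Pa.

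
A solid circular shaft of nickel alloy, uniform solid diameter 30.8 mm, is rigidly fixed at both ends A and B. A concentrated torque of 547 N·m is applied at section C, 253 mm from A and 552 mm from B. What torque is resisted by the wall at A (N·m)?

375 N·m

With uniform GJ and both ends fixed, compatibility θ_AC = θ_CB gives T_A·a = T_B·b, together with T_A + T_B = T₀.
T_A = T₀·b/(a+b) = 547.0·552/805.0 = 375.1 N·m; T_B = 171.9 N·m.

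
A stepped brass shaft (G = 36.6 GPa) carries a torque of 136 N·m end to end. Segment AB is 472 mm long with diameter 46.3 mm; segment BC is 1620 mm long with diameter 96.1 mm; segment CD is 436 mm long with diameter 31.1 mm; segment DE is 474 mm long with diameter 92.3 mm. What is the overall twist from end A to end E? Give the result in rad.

0.0225 rad

J_AB = π(0.0463)⁴/32 = 4.51×10^-7 m⁴; J_BC = π(0.0961)⁴/32 = 8.37×10^-6 m⁴; J_CD = π(0.0311)⁴/32 = 9.18×10^-8 m⁴; J_DE = π(0.0923)⁴/32 = 7.13×10^-6 m⁴.
θ = (T/G)·Σ L_i/J_i = (136.0/36.6×10⁹)·(0.472/4.51×10^-7 + 1.62/8.37×10^-6 + 0.436/9.18×10^-8 + 0.474/7.13×10^-6) = 0.02249 rad.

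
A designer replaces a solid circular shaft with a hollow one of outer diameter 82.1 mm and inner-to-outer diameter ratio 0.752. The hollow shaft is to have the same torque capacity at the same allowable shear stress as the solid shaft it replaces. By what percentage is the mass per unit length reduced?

Equal τ_max and T ⇒ the solid shaft needs d_s³ = d_o³(1−k⁴), so d_s = 82.1·(1−0.752⁴)^(1/3) = 72.20 mm.
Area ratio A_h/A_s = d_o²(1−k²)/d_s² = (1−k²)/(1−k⁴)^(2/3) = 0.5618.
Mass saving = 1 − 0.5618 = 43.8 %.

43.8 %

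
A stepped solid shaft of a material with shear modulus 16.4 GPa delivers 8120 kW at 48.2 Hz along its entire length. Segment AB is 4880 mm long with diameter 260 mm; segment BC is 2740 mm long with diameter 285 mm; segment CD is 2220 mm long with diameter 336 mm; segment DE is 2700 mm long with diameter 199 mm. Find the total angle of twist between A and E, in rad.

ω = 2π·48.2 = 302.8 rad/s, so T = P/ω = 8120×10³ / 302.8 = 26810 N·m.
J_AB = π(0.260)⁴/32 = 4.49×10^-4 m⁴; J_BC = π(0.285)⁴/32 = 6.48×10^-4 m⁴; J_CD = π(0.336)⁴/32 = 1.25×10^-3 m⁴; J_DE = π(0.199)⁴/32 = 1.54×10^-4 m⁴.
θ = (T/G)·Σ L_i/J_i = (26810/16.4×10⁹)·(4.88/4.49×10^-4 + 2.74/6.48×10^-4 + 2.22/1.25×10^-3 + 2.70/1.54×10^-4) = 0.05627 rad.

0.0563 rad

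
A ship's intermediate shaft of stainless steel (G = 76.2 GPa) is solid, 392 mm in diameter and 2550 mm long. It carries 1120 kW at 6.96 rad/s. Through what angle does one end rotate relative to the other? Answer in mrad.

ω = 6.96 rad/s, so T = P/ω = 1120×10³ / 6.960 = 160900 N·m.
J = πd⁴/32 = π(0.392)⁴/32 = 2.318×10^-3 m⁴.
θ = T·L/(G·J) = 160900 × 2.55 / (76.2×10⁹ × 2.318×10^-3) = 2.323×10^-3 rad.

2.32 mrad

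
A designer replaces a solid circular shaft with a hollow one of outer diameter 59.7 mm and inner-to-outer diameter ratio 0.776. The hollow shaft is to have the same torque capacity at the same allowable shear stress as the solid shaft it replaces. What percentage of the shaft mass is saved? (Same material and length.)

46.3 %

Equal τ_max and T ⇒ the solid shaft needs d_s³ = d_o³(1−k⁴), so d_s = 59.7·(1−0.776⁴)^(1/3) = 51.38 mm.
Area ratio A_h/A_s = d_o²(1−k²)/d_s² = (1−k²)/(1−k⁴)^(2/3) = 0.5371.
Mass saving = 1 − 0.5371 = 46.3 %.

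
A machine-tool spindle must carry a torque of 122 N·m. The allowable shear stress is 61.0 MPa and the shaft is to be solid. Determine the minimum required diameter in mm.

21.7 mm

For a solid shaft τ_max = 16T/(πd³), so d = (16T/(π τ_allow))^(1/3) = (16·122.0/(π·6.10×10^7))^(1/3) = 0.02168 m.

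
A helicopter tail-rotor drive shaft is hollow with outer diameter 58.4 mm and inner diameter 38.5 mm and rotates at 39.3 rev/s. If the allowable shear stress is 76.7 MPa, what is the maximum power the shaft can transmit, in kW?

J = π(d_o⁴ − d_i⁴)/32 = π(0.0584⁴ − 0.0385⁴)/32 = 9.263×10^-7 m⁴.
T_max = τ_allow·J/r = 7.67×10^7 × 9.263×10^-7 / 0.0292 = 2433 N·m.
ω = 2π·39.3 = 246.9 rad/s, so P_max = T_max·ω = 6.008×10^5 W.

601 kW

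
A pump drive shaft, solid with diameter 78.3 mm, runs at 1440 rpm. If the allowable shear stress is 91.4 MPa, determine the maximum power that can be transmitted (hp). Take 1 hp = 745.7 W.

1740 hp

J = πd⁴/32 = π(0.0783)⁴/32 = 3.690×10^-6 m⁴.
T_max = τ_allow·J/r = 9.14×10^7 × 3.690×10^-6 / 0.0391 = 8615 N·m.
ω = 2π·1440/60 = 150.8 rad/s, so P_max = T_max·ω = 1.299×10^6 W.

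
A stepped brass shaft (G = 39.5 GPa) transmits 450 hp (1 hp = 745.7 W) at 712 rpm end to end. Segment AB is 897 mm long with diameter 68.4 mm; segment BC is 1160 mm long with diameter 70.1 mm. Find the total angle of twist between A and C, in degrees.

ω = 2π·712/60 = 74.56 rad/s, so T = P/ω = 450×745.7 / 74.56 = 4501 N·m.
J_AB = π(0.0684)⁴/32 = 2.15×10^-6 m⁴; J_BC = π(0.0701)⁴/32 = 2.37×10^-6 m⁴.
θ = (T/G)·Σ L_i/J_i = (4501/39.5×10⁹)·(0.897/2.15×10^-6 + 1.16/2.37×10^-6) = 0.1033 rad.

5.92°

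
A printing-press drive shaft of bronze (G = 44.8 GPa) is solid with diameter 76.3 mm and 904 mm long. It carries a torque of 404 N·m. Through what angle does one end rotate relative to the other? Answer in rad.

0.00245 rad

J = πd⁴/32 = π(0.0763)⁴/32 = 3.327×10^-6 m⁴.
θ = T·L/(G·J) = 404.0 × 0.904 / (44.8×10⁹ × 3.327×10^-6) = 2.450×10^-3 rad.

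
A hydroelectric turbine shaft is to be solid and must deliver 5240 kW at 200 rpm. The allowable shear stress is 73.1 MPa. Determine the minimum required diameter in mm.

ω = 2π·200/60 = 20.94 rad/s, so T = P/ω = 5240×10³ / 20.94 = 250200 N·m.
For a solid shaft τ_max = 16T/(πd³), so d = (16T/(π τ_allow))^(1/3) = (16·250200/(π·7.31×10^7))^(1/3) = 0.2593 m.

259 mm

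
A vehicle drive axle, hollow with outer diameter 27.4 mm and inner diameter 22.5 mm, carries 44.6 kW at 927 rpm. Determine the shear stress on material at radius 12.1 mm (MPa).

184 MPa

ω = 2π·927/60 = 97.08 rad/s, so T = P/ω = 44.6×10³ / 97.08 = 459.4 N·m.
J = π(d_o⁴ − d_i⁴)/32 = π(0.0274⁴ − 0.0225⁴)/32 = 3.017×10^-8 m⁴.
Shear stress varies linearly with radius: τ = T·r/J = 459.4 × 0.0121 / 3.017×10^-8 = 1.842×10^8 Pa.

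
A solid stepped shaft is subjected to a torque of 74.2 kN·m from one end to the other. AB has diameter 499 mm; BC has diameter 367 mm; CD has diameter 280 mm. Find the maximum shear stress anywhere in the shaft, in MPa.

Under the same torque, τ_max = 16T/(πd³) is largest where d is smallest — segment CD (d = 280 mm).
τ_max = 16·74200/(π·(0.280)³) = 1.721×10^7 Pa.

17.2 MPa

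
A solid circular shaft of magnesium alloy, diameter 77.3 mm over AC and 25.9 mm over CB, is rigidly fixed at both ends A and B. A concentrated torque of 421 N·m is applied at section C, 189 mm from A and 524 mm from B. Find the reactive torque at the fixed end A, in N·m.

419 N·m

Compatibility: T_A·a/J_AC = T_B·b/J_CB with T_A + T_B = T₀.
J_AC = 3.51×10^-6 m⁴, J_CB = 4.42×10^-8 m⁴, so T_A = T₀·(J_AC/a)/((J_AC/a)+(J_CB/b)) = 419.1 N·m, T_B = 1.905 N·m.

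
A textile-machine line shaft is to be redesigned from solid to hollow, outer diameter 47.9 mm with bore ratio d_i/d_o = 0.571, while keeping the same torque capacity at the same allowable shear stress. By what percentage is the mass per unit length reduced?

Equal τ_max and T ⇒ the solid shaft needs d_s³ = d_o³(1−k⁴), so d_s = 47.9·(1−0.571⁴)^(1/3) = 46.14 mm.
Area ratio A_h/A_s = d_o²(1−k²)/d_s² = (1−k²)/(1−k⁴)^(2/3) = 0.7264.
Mass saving = 1 − 0.7264 = 27.4 %.

27.4 %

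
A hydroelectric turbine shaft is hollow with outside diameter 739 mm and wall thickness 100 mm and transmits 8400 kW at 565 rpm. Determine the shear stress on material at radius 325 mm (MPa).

2.20 MPa

ω = 2π·565/60 = 59.17 rad/s, so T = P/ω = 8400×10³ / 59.17 = 142000 N·m.
J = π(d_o⁴ − d_i⁴)/32 = π(0.739⁴ − 0.539⁴)/32 = 0.02099 m⁴.
Shear stress varies linearly with radius: τ = T·r/J = 142000 × 0.325 / 0.02099 = 2.198×10^6 Pa.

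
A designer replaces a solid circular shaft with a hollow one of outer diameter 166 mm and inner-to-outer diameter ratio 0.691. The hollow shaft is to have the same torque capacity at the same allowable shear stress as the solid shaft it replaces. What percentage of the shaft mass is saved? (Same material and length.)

37.9 %

Equal τ_max and T ⇒ the solid shaft needs d_s³ = d_o³(1−k⁴), so d_s = 166·(1−0.691⁴)^(1/3) = 152.3 mm.
Area ratio A_h/A_s = d_o²(1−k²)/d_s² = (1−k²)/(1−k⁴)^(2/3) = 0.6209.
Mass saving = 1 − 0.6209 = 37.9 %.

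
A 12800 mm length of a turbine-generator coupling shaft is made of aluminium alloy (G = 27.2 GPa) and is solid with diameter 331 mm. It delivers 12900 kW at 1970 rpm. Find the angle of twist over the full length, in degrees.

1.43°

ω = 2π·1970/60 = 206.3 rad/s, so T = P/ω = 12900×10³ / 206.3 = 62530 N·m.
J = πd⁴/32 = π(0.331)⁴/32 = 1.178×10^-3 m⁴.
θ = T·L/(G·J) = 62530 × 12.8 / (27.2×10⁹ × 1.178×10^-3) = 0.02497 rad.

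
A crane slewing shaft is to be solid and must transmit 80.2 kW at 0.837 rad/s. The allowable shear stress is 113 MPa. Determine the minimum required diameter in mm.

ω = 0.837 rad/s, so T = P/ω = 80.2×10³ / 0.8370 = 95820 N·m.
For a solid shaft τ_max = 16T/(πd³), so d = (16T/(π τ_allow))^(1/3) = (16·95820/(π·1.13×10^8))^(1/3) = 0.1628 m.

163 mm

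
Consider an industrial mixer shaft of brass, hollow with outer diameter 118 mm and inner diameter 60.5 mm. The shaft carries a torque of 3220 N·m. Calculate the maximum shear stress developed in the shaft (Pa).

1.07e7 Pa

J = π(d_o⁴ − d_i⁴)/32 = π(0.118⁴ − 0.0605⁴)/32 = 1.772×10^-5 m⁴.
τ_max = T·r/J = 3220 × 0.0590 / 1.772×10^-5 = 1.072×10^7 Pa.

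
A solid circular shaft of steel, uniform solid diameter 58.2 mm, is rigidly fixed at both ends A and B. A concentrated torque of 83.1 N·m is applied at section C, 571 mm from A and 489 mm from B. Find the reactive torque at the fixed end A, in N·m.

With uniform GJ and both ends fixed, compatibility θ_AC = θ_CB gives T_A·a = T_B·b, together with T_A + T_B = T₀.
T_A = T₀·b/(a+b) = 83.10·489/1060 = 38.34 N·m; T_B = 44.76 N·m.

38.3 N·m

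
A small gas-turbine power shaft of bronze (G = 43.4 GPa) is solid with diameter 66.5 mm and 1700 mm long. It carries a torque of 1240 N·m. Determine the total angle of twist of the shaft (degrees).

1.45°

J = πd⁴/32 = π(0.0665)⁴/32 = 1.920×10^-6 m⁴.
θ = T·L/(G·J) = 1240 × 1.70 / (43.4×10⁹ × 1.920×10^-6) = 0.02530 rad.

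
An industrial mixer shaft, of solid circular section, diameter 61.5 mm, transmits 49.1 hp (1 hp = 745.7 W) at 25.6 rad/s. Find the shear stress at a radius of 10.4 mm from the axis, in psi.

ω = 25.6 rad/s, so T = P/ω = 49.1×745.7 / 25.60 = 1430 N·m.
J = πd⁴/32 = π(0.0615)⁴/32 = 1.404×10^-6 m⁴.
Shear stress varies linearly with radius: τ = T·r/J = 1430 × 0.0104 / 1.404×10^-6 = 1.059×10^7 Pa.

1540 psi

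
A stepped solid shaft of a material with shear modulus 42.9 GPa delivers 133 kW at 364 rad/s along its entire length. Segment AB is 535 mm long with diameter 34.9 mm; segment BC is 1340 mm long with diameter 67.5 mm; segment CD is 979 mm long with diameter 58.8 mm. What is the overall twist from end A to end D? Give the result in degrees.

2.52°

ω = 364 rad/s, so T = P/ω = 133×10³ / 364.0 = 365.4 N·m.
J_AB = π(0.0349)⁴/32 = 1.46×10^-7 m⁴; J_BC = π(0.0675)⁴/32 = 2.04×10^-6 m⁴; J_CD = π(0.0588)⁴/32 = 1.17×10^-6 m⁴.
θ = (T/G)·Σ L_i/J_i = (365.4/42.9×10⁹)·(0.535/1.46×10^-7 + 1.34/2.04×10^-6 + 0.979/1.17×10^-6) = 0.04399 rad.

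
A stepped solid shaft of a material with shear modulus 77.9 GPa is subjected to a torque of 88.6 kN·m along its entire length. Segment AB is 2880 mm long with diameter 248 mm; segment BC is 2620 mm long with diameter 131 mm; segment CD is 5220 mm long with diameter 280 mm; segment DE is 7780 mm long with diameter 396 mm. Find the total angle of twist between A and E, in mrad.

J_AB = π(0.248)⁴/32 = 3.71×10^-4 m⁴; J_BC = π(0.131)⁴/32 = 2.89×10^-5 m⁴; J_CD = π(0.280)⁴/32 = 6.03×10^-4 m⁴; J_DE = π(0.396)⁴/32 = 2.41×10^-3 m⁴.
θ = (T/G)·Σ L_i/J_i = (88600/77.9×10⁹)·(2.88/3.71×10^-4 + 2.62/2.89×10^-5 + 5.22/6.03×10^-4 + 7.78/2.41×10^-3) = 0.1254 rad.

125 mrad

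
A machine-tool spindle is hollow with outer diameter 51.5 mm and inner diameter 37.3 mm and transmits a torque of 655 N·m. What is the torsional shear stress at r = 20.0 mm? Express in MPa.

26.2 MPa

J = π(d_o⁴ − d_i⁴)/32 = π(0.0515⁴ − 0.0373⁴)/32 = 5.006×10^-7 m⁴.
Shear stress varies linearly with radius: τ = T·r/J = 655.0 × 0.0200 / 5.006×10^-7 = 2.617×10^7 Pa.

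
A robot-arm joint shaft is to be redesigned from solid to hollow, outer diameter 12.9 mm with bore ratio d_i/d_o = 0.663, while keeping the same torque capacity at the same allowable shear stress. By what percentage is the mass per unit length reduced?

35.3 %

Equal τ_max and T ⇒ the solid shaft needs d_s³ = d_o³(1−k⁴), so d_s = 12.9·(1−0.663⁴)^(1/3) = 12.01 mm.
Area ratio A_h/A_s = d_o²(1−k²)/d_s² = (1−k²)/(1−k⁴)^(2/3) = 0.6467.
Mass saving = 1 − 0.6467 = 35.3 %.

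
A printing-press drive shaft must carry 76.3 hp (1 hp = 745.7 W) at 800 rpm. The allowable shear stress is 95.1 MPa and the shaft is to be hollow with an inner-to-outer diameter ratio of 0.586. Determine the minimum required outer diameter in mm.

ω = 2π·800/60 = 83.78 rad/s, so T = P/ω = 76.3×745.7 / 83.78 = 679.2 N·m.
For a hollow shaft with d_i/d_o = 0.586: τ_max = 16T/(π d_o³ (1−k⁴)), so d_o = [16T/(π τ_allow (1−k⁴))]^(1/3) = [16·679.2/(π·9.51×10^7·0.8821)]^(1/3) = 0.03455 m.

34.5 mm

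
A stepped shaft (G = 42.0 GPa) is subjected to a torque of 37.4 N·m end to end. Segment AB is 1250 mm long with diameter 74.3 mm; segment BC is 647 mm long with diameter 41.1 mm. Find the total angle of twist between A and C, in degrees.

J_AB = π(0.0743)⁴/32 = 2.99×10^-6 m⁴; J_BC = π(0.0411)⁴/32 = 2.80×10^-7 m⁴.
θ = (T/G)·Σ L_i/J_i = (37.40/42.0×10⁹)·(1.25/2.99×10^-6 + 0.647/2.80×10^-7) = 2.429×10^-3 rad.

0.139°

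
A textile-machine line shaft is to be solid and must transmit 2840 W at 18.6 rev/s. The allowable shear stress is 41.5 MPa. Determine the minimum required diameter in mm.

14.4 mm

ω = 2π·18.6 = 116.9 rad/s, so T = P/ω = 2840 / 116.9 = 24.30 N·m.
For a solid shaft τ_max = 16T/(πd³), so d = (16T/(π τ_allow))^(1/3) = (16·24.30/(π·4.15×10^7))^(1/3) = 0.01439 m.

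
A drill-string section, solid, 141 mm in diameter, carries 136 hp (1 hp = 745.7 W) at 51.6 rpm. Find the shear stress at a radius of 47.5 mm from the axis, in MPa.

ω = 2π·51.6/60 = 5.404 rad/s, so T = P/ω = 136×745.7 / 5.404 = 18770 N·m.
J = πd⁴/32 = π(0.141)⁴/32 = 3.880×10^-5 m⁴.
Shear stress varies linearly with radius: τ = T·r/J = 18770 × 0.0475 / 3.880×10^-5 = 2.297×10^7 Pa.

23.0 MPa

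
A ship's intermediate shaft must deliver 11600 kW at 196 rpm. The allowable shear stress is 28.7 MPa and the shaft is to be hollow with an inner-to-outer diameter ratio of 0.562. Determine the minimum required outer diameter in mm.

481 mm

ω = 2π·196/60 = 20.53 rad/s, so T = P/ω = 11600×10³ / 20.53 = 565200 N·m.
For a hollow shaft with d_i/d_o = 0.562: τ_max = 16T/(π d_o³ (1−k⁴)), so d_o = [16T/(π τ_allow (1−k⁴))]^(1/3) = [16·565200/(π·2.87×10^7·0.9002)]^(1/3) = 0.4812 m.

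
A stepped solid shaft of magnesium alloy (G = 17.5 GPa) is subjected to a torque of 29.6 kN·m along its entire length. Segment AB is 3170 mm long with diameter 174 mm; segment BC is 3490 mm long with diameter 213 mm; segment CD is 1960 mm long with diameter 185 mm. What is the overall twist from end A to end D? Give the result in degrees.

6.74°

J_AB = π(0.174)⁴/32 = 9.00×10^-5 m⁴; J_BC = π(0.213)⁴/32 = 2.02×10^-4 m⁴; J_CD = π(0.185)⁴/32 = 1.15×10^-4 m⁴.
θ = (T/G)·Σ L_i/J_i = (29600/17.5×10⁹)·(3.17/9.00×10^-5 + 3.49/2.02×10^-4 + 1.96/1.15×10^-4) = 0.1176 rad.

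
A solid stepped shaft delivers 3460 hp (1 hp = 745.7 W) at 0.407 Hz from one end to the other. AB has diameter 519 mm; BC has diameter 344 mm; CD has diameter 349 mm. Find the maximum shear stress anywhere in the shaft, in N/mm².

ω = 2π·0.407 = 2.557 rad/s, so T = P/ω = 3460×745.7 / 2.557 = 1.009e6 N·m.
Under the same torque, τ_max = 16T/(πd³) is largest where d is smallest — segment BC (d = 344 mm).
τ_max = 16·1.009e6/(π·(0.344)³) = 1.262×10^8 Pa.

126 N/mm²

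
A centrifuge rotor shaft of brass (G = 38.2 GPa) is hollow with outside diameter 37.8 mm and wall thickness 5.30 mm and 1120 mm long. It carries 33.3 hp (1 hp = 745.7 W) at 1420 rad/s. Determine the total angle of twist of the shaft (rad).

0.00350 rad

ω = 1420 rad/s, so T = P/ω = 33.3×745.7 / 1420 = 17.49 N·m.
J = π(d_o⁴ − d_i⁴)/32 = π(0.0378⁴ − 0.0272⁴)/32 = 1.467×10^-7 m⁴.
θ = T·L/(G·J) = 17.49 × 1.12 / (38.2×10⁹ × 1.467×10^-7) = 3.495×10^-3 rad.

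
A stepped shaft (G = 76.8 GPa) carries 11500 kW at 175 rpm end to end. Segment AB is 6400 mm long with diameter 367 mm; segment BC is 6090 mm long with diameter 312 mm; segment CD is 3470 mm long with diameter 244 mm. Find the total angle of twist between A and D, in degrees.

ω = 2π·175/60 = 18.33 rad/s, so T = P/ω = 11500×10³ / 18.33 = 627500 N·m.
J_AB = π(0.367)⁴/32 = 1.78×10^-3 m⁴; J_BC = π(0.312)⁴/32 = 9.30×10^-4 m⁴; J_CD = π(0.244)⁴/32 = 3.48×10^-4 m⁴.
θ = (T/G)·Σ L_i/J_i = (627500/76.8×10⁹)·(6.40/1.78×10^-3 + 6.09/9.30×10^-4 + 3.47/3.48×10^-4) = 0.1643 rad.

9.42°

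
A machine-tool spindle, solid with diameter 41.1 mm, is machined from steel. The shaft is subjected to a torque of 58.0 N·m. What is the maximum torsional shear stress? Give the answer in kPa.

J = πd⁴/32 = π(0.0411)⁴/32 = 2.801×10^-7 m⁴.
τ_max = T·r/J = 58.00 × 0.0206 / 2.801×10^-7 = 4.255×10^6 Pa.

4250 kPa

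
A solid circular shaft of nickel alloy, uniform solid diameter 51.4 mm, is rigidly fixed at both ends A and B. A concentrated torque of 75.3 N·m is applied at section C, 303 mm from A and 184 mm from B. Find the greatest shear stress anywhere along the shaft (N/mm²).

With uniform GJ and both ends fixed, compatibility θ_AC = θ_CB gives T_A·a = T_B·b, together with T_A + T_B = T₀.
T_A = T₀·b/(a+b) = 75.30·184/487.0 = 28.45 N·m; T_B = 46.85 N·m.
τ in each portion: τ_AC = 1.07×10^6 Pa, τ_CB = 1.76×10^6 Pa; maximum is in CB.
τ_max = T_CB·r/J = 46.85·0.0257/6.85×10^-7 = 1.757×10^6 Pa.

1.76 N/mm²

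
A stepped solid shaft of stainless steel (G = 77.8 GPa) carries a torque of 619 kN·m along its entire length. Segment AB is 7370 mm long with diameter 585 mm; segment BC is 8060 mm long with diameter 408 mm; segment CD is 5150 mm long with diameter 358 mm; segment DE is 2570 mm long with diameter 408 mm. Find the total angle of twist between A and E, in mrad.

J_AB = π(0.585)⁴/32 = 0.0115 m⁴; J_BC = π(0.408)⁴/32 = 2.72×10^-3 m⁴; J_CD = π(0.358)⁴/32 = 1.61×10^-3 m⁴; J_DE = π(0.408)⁴/32 = 2.72×10^-3 m⁴.
θ = (T/G)·Σ L_i/J_i = (619000/77.8×10⁹)·(7.37/0.0115 + 8.06/2.72×10^-3 + 5.15/1.61×10^-3 + 2.57/2.72×10^-3) = 0.06160 rad.

61.6 mrad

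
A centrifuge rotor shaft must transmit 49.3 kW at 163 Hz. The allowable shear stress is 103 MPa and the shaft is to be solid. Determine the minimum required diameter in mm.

13.4 mm

ω = 2π·163 = 1024 rad/s, so T = P/ω = 49.3×10³ / 1024 = 48.14 N·m.
For a solid shaft τ_max = 16T/(πd³), so d = (16T/(π τ_allow))^(1/3) = (16·48.14/(π·1.03×10^8))^(1/3) = 0.01335 m.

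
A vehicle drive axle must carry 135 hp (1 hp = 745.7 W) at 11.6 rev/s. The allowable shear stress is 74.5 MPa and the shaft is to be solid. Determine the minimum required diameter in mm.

45.5 mm

ω = 2π·11.6 = 72.88 rad/s, so T = P/ω = 135×745.7 / 72.88 = 1381 N·m.
For a solid shaft τ_max = 16T/(πd³), so d = (16T/(π τ_allow))^(1/3) = (16·1381/(π·7.45×10^7))^(1/3) = 0.04554 m.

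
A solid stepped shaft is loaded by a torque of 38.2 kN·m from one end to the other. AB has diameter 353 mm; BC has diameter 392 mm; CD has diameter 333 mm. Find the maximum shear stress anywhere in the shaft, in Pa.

5.27e6 Pa

Under the same torque, τ_max = 16T/(πd³) is largest where d is smallest — segment CD (d = 333 mm).
τ_max = 16·38200/(π·(0.333)³) = 5.269×10^6 Pa.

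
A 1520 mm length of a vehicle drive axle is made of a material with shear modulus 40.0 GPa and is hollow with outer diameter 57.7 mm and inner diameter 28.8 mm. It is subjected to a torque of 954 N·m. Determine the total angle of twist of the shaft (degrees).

J = π(d_o⁴ − d_i⁴)/32 = π(0.0577⁴ − 0.0288⁴)/32 = 1.021×10^-6 m⁴.
θ = T·L/(G·J) = 954.0 × 1.52 / (40.0×10⁹ × 1.021×10^-6) = 0.03552 rad.

2.04°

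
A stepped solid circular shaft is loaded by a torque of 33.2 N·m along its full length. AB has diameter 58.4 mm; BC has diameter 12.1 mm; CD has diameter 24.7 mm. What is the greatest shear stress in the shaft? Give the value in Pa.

9.54e7 Pa

Under the same torque, τ_max = 16T/(πd³) is largest where d is smallest — segment BC (d = 12.1 mm).
τ_max = 16·33.20/(π·(0.0121)³) = 9.544×10^7 Pa.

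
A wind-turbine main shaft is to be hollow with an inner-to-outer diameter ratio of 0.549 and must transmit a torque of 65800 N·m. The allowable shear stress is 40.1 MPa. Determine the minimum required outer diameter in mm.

For a hollow shaft with d_i/d_o = 0.549: τ_max = 16T/(π d_o³ (1−k⁴)), so d_o = [16T/(π τ_allow (1−k⁴))]^(1/3) = [16·65800/(π·4.01×10^7·0.9092)]^(1/3) = 0.2095 m.

209 mm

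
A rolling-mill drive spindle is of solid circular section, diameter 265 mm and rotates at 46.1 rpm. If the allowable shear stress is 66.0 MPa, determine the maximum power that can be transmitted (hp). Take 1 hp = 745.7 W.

1560 hp

J = πd⁴/32 = π(0.265)⁴/32 = 4.842×10^-4 m⁴.
T_max = τ_allow·J/r = 6.60×10^7 × 4.842×10^-4 / 0.133 = 241200 N·m.
ω = 2π·46.1/60 = 4.828 rad/s, so P_max = T_max·ω = 1.164×10^6 W.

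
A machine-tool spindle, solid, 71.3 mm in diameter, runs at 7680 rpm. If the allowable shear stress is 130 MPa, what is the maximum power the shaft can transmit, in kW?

J = πd⁴/32 = π(0.0713)⁴/32 = 2.537×10^-6 m⁴.
T_max = τ_allow·J/r = 1.30×10^8 × 2.537×10^-6 / 0.0357 = 9252 N·m.
ω = 2π·7680/60 = 804.2 rad/s, so P_max = T_max·ω = 7.441×10^6 W.

7440 kW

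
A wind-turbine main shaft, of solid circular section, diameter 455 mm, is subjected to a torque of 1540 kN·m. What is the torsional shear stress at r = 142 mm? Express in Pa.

J = πd⁴/32 = π(0.455)⁴/32 = 4.208×10^-3 m⁴.
Shear stress varies linearly with radius: τ = T·r/J = 1.540e6 × 0.142 / 4.208×10^-3 = 5.197×10^7 Pa.

5.20e7 Pa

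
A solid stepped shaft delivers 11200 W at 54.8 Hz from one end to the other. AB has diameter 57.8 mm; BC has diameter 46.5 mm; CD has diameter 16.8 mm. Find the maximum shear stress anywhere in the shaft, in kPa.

34900 kPa

ω = 2π·54.8 = 344.3 rad/s, so T = P/ω = 11200 / 344.3 = 32.53 N·m.
Under the same torque, τ_max = 16T/(πd³) is largest where d is smallest — segment CD (d = 16.8 mm).
τ_max = 16·32.53/(π·(0.0168)³) = 3.494×10^7 Pa.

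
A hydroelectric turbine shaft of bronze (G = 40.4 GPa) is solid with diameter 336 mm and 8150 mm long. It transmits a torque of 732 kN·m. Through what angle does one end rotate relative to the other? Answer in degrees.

6.76°

J = πd⁴/32 = π(0.336)⁴/32 = 1.251×10^-3 m⁴.
θ = T·L/(G·J) = 732000 × 8.15 / (40.4×10⁹ × 1.251×10^-3) = 0.1180 rad.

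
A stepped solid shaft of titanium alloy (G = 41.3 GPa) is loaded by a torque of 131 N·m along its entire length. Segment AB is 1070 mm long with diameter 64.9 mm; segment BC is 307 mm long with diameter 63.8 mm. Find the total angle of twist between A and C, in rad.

J_AB = π(0.0649)⁴/32 = 1.74×10^-6 m⁴; J_BC = π(0.0638)⁴/32 = 1.63×10^-6 m⁴.
θ = (T/G)·Σ L_i/J_i = (131.0/41.3×10⁹)·(1.07/1.74×10^-6 + 0.307/1.63×10^-6) = 2.547×10^-3 rad.

0.00255 rad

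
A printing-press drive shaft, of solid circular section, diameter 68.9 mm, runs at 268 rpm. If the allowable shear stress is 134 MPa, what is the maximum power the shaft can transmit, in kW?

242 kW

J = πd⁴/32 = π(0.0689)⁴/32 = 2.212×10^-6 m⁴.
T_max = τ_allow·J/r = 1.34×10^8 × 2.212×10^-6 / 0.0345 = 8606 N·m.
ω = 2π·268/60 = 28.06 rad/s, so P_max = T_max·ω = 2.415×10^5 W.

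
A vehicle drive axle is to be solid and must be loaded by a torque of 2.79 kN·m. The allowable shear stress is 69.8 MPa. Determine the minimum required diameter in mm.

58.8 mm

For a solid shaft τ_max = 16T/(πd³), so d = (16T/(π τ_allow))^(1/3) = (16·2790/(π·6.98×10^7))^(1/3) = 0.05883 m.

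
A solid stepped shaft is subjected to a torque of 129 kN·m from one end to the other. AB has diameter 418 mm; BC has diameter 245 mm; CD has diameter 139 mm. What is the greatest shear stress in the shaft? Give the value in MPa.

Under the same torque, τ_max = 16T/(πd³) is largest where d is smallest — segment CD (d = 139 mm).
τ_max = 16·129000/(π·(0.139)³) = 2.446×10^8 Pa.

245 MPa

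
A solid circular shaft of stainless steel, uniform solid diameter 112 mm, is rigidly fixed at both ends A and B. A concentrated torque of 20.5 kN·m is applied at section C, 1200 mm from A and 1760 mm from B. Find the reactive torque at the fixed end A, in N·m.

12200 N·m

With uniform GJ and both ends fixed, compatibility θ_AC = θ_CB gives T_A·a = T_B·b, together with T_A + T_B = T₀.
T_A = T₀·b/(a+b) = 20500·1760/2960 = 12190 N·m; T_B = 8311 N·m.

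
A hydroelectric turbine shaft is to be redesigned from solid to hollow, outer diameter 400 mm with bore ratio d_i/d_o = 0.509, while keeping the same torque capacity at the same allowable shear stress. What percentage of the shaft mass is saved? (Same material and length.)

Equal τ_max and T ⇒ the solid shaft needs d_s³ = d_o³(1−k⁴), so d_s = 400·(1−0.509⁴)^(1/3) = 390.8 mm.
Area ratio A_h/A_s = d_o²(1−k²)/d_s² = (1−k²)/(1−k⁴)^(2/3) = 0.7760.
Mass saving = 1 − 0.7760 = 22.4 %.

22.4 %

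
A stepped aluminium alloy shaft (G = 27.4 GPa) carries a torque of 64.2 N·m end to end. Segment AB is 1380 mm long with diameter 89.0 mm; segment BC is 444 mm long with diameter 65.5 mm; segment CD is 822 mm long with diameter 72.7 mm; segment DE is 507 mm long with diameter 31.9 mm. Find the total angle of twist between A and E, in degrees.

0.773°

J_AB = π(0.0890)⁴/32 = 6.16×10^-6 m⁴; J_BC = π(0.0655)⁴/32 = 1.81×10^-6 m⁴; J_CD = π(0.0727)⁴/32 = 2.74×10^-6 m⁴; J_DE = π(0.0319)⁴/32 = 1.02×10^-7 m⁴.
θ = (T/G)·Σ L_i/J_i = (64.20/27.4×10⁹)·(1.38/6.16×10^-6 + 0.444/1.81×10^-6 + 0.822/2.74×10^-6 + 0.507/1.02×10^-7) = 0.01349 rad.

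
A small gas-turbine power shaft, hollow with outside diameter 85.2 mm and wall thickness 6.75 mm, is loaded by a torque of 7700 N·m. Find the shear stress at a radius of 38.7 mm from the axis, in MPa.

J = π(d_o⁴ − d_i⁴)/32 = π(0.0852⁴ − 0.0717⁴)/32 = 2.579×10^-6 m⁴.
Shear stress varies linearly with radius: τ = T·r/J = 7700 × 0.0387 / 2.579×10^-6 = 1.156×10^8 Pa.

116 MPa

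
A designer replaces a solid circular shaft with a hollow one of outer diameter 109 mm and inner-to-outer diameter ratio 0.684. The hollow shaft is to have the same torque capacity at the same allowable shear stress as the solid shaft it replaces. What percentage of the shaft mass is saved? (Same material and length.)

Equal τ_max and T ⇒ the solid shaft needs d_s³ = d_o³(1−k⁴), so d_s = 109·(1−0.684⁴)^(1/3) = 100.4 mm.
Area ratio A_h/A_s = d_o²(1−k²)/d_s² = (1−k²)/(1−k⁴)^(2/3) = 0.6274.
Mass saving = 1 − 0.6274 = 37.3 %.

37.3 %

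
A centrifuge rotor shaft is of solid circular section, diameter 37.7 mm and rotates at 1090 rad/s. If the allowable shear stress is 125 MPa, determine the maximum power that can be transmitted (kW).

J = πd⁴/32 = π(0.0377)⁴/32 = 1.983×10^-7 m⁴.
T_max = τ_allow·J/r = 1.25×10^8 × 1.983×10^-7 / 0.0189 = 1315 N·m.
ω = 1090 rad/s, so P_max = T_max·ω = 1.433×10^6 W.

1430 kW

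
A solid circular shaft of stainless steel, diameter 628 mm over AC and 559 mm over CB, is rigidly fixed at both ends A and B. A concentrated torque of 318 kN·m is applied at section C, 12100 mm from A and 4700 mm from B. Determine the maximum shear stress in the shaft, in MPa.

Compatibility: T_A·a/J_AC = T_B·b/J_CB with T_A + T_B = T₀.
J_AC = 0.0153 m⁴, J_CB = 9.59×10^-3 m⁴, so T_A = T₀·(J_AC/a)/((J_AC/a)+(J_CB/b)) = 121600 N·m, T_B = 196400 N·m.
τ in each portion: τ_AC = 2.50×10^6 Pa, τ_CB = 5.73×10^6 Pa; maximum is in CB.
τ_max = T_CB·r/J = 196400·0.280/9.59×10^-3 = 5.728×10^6 Pa.

5.73 MPa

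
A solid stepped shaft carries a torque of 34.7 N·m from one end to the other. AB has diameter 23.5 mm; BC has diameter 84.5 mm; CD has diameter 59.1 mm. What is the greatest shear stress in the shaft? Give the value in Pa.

1.36e7 Pa

Under the same torque, τ_max = 16T/(πd³) is largest where d is smallest — segment AB (d = 23.5 mm).
τ_max = 16·34.70/(π·(0.0235)³) = 1.362×10^7 Pa.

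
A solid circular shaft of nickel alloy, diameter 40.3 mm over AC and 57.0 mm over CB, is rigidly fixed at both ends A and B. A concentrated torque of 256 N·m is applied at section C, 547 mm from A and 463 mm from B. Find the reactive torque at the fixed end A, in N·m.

Compatibility: T_A·a/J_AC = T_B·b/J_CB with T_A + T_B = T₀.
J_AC = 2.59×10^-7 m⁴, J_CB = 1.04×10^-6 m⁴, so T_A = T₀·(J_AC/a)/((J_AC/a)+(J_CB/b)) = 44.69 N·m, T_B = 211.3 N·m.

44.7 N·m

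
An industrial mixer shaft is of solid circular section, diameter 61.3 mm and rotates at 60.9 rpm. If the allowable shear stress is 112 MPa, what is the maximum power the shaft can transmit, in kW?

32.3 kW

J = πd⁴/32 = π(0.0613)⁴/32 = 1.386×10^-6 m⁴.
T_max = τ_allow·J/r = 1.12×10^8 × 1.386×10^-6 / 0.0307 = 5066 N·m.
ω = 2π·60.9/60 = 6.377 rad/s, so P_max = T_max·ω = 3.231×10^4 W.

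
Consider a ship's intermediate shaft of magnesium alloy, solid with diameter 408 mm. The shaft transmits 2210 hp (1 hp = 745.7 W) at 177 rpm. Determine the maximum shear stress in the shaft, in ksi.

0.967 ksi

ω = 2π·177/60 = 18.54 rad/s, so T = P/ω = 2210×745.7 / 18.54 = 88910 N·m.
J = πd⁴/32 = π(0.408)⁴/32 = 2.720×10^-3 m⁴.
τ_max = T·r/J = 88910 × 0.204 / 2.720×10^-3 = 6.667×10^6 Pa.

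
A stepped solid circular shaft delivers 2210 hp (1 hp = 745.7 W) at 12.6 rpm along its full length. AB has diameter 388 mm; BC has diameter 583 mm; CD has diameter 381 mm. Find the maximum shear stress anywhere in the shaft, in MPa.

ω = 2π·12.6/60 = 1.319 rad/s, so T = P/ω = 2210×745.7 / 1.319 = 1.249e6 N·m.
Under the same torque, τ_max = 16T/(πd³) is largest where d is smallest — segment CD (d = 381 mm).
τ_max = 16·1.249e6/(π·(0.381)³) = 1.150×10^8 Pa.

115 MPa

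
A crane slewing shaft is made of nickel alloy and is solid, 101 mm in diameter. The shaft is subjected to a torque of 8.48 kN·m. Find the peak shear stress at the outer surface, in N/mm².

J = πd⁴/32 = π(0.101)⁴/32 = 1.022×10^-5 m⁴.
τ_max = T·r/J = 8480 × 0.0505 / 1.022×10^-5 = 4.192×10^7 Pa.

41.9 N/mm²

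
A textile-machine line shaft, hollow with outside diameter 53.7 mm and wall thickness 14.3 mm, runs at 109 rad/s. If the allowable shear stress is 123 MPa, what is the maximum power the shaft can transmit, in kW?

388 kW

J = π(d_o⁴ − d_i⁴)/32 = π(0.0537⁴ − 0.0251⁴)/32 = 7.774×10^-7 m⁴.
T_max = τ_allow·J/r = 1.23×10^8 × 7.774×10^-7 / 0.0269 = 3561 N·m.
ω = 109 rad/s, so P_max = T_max·ω = 3.882×10^5 W.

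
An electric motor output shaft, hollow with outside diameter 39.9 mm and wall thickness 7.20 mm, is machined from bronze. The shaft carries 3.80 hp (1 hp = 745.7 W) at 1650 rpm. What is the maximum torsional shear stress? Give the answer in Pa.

ω = 2π·1650/60 = 172.8 rad/s, so T = P/ω = 3.80×745.7 / 172.8 = 16.40 N·m.
J = π(d_o⁴ − d_i⁴)/32 = π(0.0399⁴ − 0.0255⁴)/32 = 2.073×10^-7 m⁴.
τ_max = T·r/J = 16.40 × 0.0199 / 2.073×10^-7 = 1.578×10^6 Pa.

1.58e6 Pa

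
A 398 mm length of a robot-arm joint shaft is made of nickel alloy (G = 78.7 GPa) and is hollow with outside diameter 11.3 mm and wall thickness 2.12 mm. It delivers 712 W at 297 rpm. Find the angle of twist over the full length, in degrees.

4.89°

ω = 2π·297/60 = 31.10 rad/s, so T = P/ω = 712 / 31.10 = 22.89 N·m.
J = π(d_o⁴ − d_i⁴)/32 = π(0.0113⁴ − 0.00706⁴)/32 = 1.357×10^-9 m⁴.
θ = T·L/(G·J) = 22.89 × 0.398 / (78.7×10⁹ × 1.357×10^-9) = 0.08533 rad.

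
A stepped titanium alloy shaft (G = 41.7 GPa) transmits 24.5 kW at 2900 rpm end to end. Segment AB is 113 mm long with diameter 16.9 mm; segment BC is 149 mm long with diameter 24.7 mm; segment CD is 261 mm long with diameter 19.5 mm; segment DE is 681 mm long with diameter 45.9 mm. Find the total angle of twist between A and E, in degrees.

ω = 2π·2900/60 = 303.7 rad/s, so T = P/ω = 24.5×10³ / 303.7 = 80.68 N·m.
J_AB = π(0.0169)⁴/32 = 8.01×10^-9 m⁴; J_BC = π(0.0247)⁴/32 = 3.65×10^-8 m⁴; J_CD = π(0.0195)⁴/32 = 1.42×10^-8 m⁴; J_DE = π(0.0459)⁴/32 = 4.36×10^-7 m⁴.
θ = (T/G)·Σ L_i/J_i = (80.68/41.7×10⁹)·(0.113/8.01×10^-9 + 0.149/3.65×10^-8 + 0.261/1.42×10^-8 + 0.681/4.36×10^-7) = 0.07378 rad.

4.23°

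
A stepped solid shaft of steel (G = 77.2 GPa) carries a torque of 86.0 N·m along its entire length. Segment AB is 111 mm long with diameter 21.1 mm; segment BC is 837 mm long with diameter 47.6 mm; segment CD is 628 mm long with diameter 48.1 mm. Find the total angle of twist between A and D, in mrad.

J_AB = π(0.0211)⁴/32 = 1.95×10^-8 m⁴; J_BC = π(0.0476)⁴/32 = 5.04×10^-7 m⁴; J_CD = π(0.0481)⁴/32 = 5.26×10^-7 m⁴.
θ = (T/G)·Σ L_i/J_i = (86.00/77.2×10⁹)·(0.111/1.95×10^-8 + 0.837/5.04×10^-7 + 0.628/5.26×10^-7) = 9.536×10^-3 rad.

9.54 mrad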